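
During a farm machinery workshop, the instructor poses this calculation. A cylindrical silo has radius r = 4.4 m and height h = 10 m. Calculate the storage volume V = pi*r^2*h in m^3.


V = pi * r^2 * h
  = pi * 4.4^2 * 10
  = pi * 19.36 * 10
  = 608.21 m^3


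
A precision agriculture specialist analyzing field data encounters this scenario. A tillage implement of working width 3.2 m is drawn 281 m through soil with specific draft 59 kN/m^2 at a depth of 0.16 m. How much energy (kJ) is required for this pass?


E = k * d * w * L
  = 59 * 0.16 * 3.2 * 281
  = 8488.45 kJ


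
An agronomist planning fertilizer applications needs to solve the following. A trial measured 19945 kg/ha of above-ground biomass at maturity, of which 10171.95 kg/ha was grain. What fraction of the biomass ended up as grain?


HI = grain_yield / biomass
   = 10171.95 / 19945
   = 0.51


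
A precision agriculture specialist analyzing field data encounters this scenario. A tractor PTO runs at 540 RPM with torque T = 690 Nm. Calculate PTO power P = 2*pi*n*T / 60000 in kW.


P = 2*pi*n*T / 60000
  = 2*pi * 540 * 690 / 60000
  = 2341114.85 / 60000
  = 39.02 kW


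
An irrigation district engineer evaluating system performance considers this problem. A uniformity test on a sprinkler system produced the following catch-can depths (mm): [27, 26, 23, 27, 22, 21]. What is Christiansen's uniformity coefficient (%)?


xbar = 146 / 6 = 24.333
sum|xi - xbar| = 14
CU = 100 * (1 - 14 / (6 * 24.333))
   = 100 * (1 - 0.0959)
   = 90.41%


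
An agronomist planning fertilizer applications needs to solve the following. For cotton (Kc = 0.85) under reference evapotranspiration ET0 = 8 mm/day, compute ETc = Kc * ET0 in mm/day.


ETc = Kc * ET0
    = 0.85 * 8
    = 6.80 mm/day


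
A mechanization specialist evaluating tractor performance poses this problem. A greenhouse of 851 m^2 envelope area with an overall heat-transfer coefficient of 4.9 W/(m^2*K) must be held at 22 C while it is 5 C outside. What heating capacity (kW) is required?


dT = 22 - (5) = 17 K
Q = U * A * dT
  = 4.9 * 851 * 17
  = 70888.30 W = 70.89 kW


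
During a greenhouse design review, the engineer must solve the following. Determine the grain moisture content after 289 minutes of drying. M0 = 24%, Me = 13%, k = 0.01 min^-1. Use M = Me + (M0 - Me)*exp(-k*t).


M = Me + (M0 - Me) * e^(-k*t)
  = 13 + (24 - 13) * e^(-0.01*289)
  = 13 + 11 * e^(-2.890)
  = 13 + 11 * 0.05558
  = 13 + 0.6113
  = 13.61%


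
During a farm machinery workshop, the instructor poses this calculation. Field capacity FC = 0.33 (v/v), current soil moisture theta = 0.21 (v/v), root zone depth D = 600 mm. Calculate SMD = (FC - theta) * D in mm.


SMD = (FC - theta) * D
    = (0.33 - 0.21) * 600
    = 0.120 * 600
    = 72 mm


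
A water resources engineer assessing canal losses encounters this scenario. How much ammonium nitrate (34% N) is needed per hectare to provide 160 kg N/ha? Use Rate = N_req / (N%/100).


Rate = N_required / (N_content / 100)
     = 160 / (34 / 100)
     = 160 / 0.34
     = 470.59 kg/ha


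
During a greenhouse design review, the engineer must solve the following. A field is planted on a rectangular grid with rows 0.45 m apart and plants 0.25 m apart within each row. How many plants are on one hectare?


D = 10000 / (row_sp * plant_sp)
  = 10000 / (0.45 * 0.25)
  = 10000 / 0.1125
  = 88888.89 plants/ha


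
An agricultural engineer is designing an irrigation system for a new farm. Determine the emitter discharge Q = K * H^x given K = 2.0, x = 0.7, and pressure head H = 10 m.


Q = K * H^x
  = 2.0 * 10^0.7
  = 2.0 * 5.0119
  = 10.02 L/h


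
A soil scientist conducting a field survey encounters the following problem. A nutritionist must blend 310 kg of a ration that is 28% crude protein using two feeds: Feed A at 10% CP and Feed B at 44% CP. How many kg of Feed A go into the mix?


parts_A = CP_b - target = 44 - 28 = 16
parts_B = target - CP_a = 28 - 10 = 18
total_parts = 16 + 18 = 34
Feed A = 310 * 16 / 34 = 145.88 kg
Feed B = 310 * 18 / 34 = 164.12 kg

145.88 kg


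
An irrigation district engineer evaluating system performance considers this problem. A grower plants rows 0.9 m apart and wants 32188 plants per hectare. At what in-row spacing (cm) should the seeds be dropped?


spacing = 10000 / (row_sp * density)
        = 10000 / (0.9 * 32188)
        = 10000 / 28969.20
        = 0.34519 m = 34.52 cm


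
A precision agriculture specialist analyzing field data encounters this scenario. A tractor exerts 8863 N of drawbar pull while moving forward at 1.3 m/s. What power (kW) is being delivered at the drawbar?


P = F * v / 1000
  = 8863 * 1.3 / 1000
  = 11521.90 / 1000
  = 11.52 kW


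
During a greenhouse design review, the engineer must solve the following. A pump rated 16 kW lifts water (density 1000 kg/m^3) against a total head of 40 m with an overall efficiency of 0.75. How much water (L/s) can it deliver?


Q = (P * 1000 * eta) / (rho * g * H)
  = (16 * 1000 * 0.75) / (1000 * 9.81 * 40)
  = 12000 / 392400
  = 0.03058 m^3/s = 30.58 L/s


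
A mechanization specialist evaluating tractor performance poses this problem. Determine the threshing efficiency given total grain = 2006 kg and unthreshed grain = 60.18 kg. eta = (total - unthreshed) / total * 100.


eta = (total - unthreshed) / total * 100
    = (2006 - 60.18) / 2006 * 100
    = 1945.82 / 2006 * 100
    = 97%


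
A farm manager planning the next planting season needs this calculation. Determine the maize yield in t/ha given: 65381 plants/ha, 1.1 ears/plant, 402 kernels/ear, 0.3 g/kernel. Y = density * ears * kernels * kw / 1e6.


Y = density * ears * kernels * kw
  = 65381 * 1.1 * 402 * 0.3 g/ha
  = 8673443.46 g/ha
  = 8673.44 kg/ha = 8.67 t/ha


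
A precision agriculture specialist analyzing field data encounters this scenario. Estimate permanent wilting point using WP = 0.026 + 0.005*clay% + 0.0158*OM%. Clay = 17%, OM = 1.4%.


WP = 0.026 + 0.005*17 + 0.0158*1.4
   = 0.026 + 0.0850 + 0.0221
   = 0.1331


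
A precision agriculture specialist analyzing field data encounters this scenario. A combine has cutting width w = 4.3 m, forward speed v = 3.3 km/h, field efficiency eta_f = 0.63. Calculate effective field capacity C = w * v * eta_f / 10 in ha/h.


C = w * v * eta_f / 10
  = 4.3 * 3.3 * 0.63 / 10
  = 8.94 / 10
  = 0.89 ha/h


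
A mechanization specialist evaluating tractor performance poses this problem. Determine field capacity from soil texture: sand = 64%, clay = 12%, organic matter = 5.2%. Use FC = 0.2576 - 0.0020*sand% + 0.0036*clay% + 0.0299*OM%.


FC = 0.2576 - 0.0020*64 + 0.0036*12 + 0.0299*5.2
   = 0.2576 - 0.1280 + 0.0432 + 0.1555
   = 0.3283


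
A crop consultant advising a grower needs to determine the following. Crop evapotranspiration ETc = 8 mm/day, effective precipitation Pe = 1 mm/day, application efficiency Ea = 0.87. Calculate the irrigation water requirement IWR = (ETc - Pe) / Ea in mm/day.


IWR = (ETc - Pe) / Ea
    = (8 - 1) / 0.87
    = 7 / 0.87
    = 8.05 mm/day


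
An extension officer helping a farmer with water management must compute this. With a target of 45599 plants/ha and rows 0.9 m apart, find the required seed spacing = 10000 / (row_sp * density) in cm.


spacing = 10000 / (row_sp * density)
        = 10000 / (0.9 * 45599)
        = 10000 / 41039.10
        = 0.24367 m = 24.37 cm


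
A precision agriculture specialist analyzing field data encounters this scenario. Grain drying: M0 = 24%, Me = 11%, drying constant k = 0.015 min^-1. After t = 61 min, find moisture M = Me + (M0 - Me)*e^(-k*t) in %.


M = Me + (M0 - Me) * e^(-k*t)
  = 11 + (24 - 11) * e^(-0.015*61)
  = 11 + 13 * e^(-0.915)
  = 11 + 13 * 0.40052
  = 11 + 5.2067
  = 16.21%


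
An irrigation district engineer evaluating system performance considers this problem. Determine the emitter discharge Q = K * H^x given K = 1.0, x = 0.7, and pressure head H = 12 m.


Q = K * H^x
  = 1.0 * 12^0.7
  = 1.0 * 5.6941
  = 5.69 L/h


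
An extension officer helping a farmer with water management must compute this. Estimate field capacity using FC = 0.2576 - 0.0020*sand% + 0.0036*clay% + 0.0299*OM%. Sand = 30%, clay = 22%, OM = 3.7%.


FC = 0.2576 - 0.0020*30 + 0.0036*22 + 0.0299*3.7
   = 0.2576 - 0.0600 + 0.0792 + 0.1106
   = 0.3874


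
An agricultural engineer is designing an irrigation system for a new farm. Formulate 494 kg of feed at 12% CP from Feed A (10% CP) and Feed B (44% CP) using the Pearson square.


parts_A = CP_b - target = 44 - 12 = 32
parts_B = target - CP_a = 12 - 10 = 2
total_parts = 32 + 2 = 34
Feed A = 494 * 32 / 34 = 464.94 kg
Feed B = 494 * 2 / 34 = 29.06 kg

464.94 kg


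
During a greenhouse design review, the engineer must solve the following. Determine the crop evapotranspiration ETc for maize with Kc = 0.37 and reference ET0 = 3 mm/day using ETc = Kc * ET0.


ETc = Kc * ET0
    = 0.37 * 3
    = 1.11 mm/day


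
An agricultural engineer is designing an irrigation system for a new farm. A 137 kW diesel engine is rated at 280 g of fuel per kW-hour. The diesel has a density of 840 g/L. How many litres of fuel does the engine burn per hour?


FC = P * BSFC / rho_fuel
   = 137 * 280 / 840
   = 38360 / 840
   = 45.67 L/h


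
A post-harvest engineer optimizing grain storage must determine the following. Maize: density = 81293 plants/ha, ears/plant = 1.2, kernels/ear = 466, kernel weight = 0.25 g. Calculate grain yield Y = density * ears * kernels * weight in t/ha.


Y = density * ears * kernels * kw
  = 81293 * 1.2 * 466 * 0.25 g/ha
  = 11364761.40 g/ha
  = 11364.76 kg/ha = 11.36 t/ha


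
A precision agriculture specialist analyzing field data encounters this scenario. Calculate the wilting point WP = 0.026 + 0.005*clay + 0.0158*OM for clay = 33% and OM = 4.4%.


WP = 0.026 + 0.005*33 + 0.0158*4.4
   = 0.026 + 0.1650 + 0.0695
   = 0.2605


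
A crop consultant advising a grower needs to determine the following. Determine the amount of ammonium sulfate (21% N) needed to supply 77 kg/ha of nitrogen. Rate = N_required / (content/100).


Rate = N_required / (N_content / 100)
     = 77 / (21 / 100)
     = 77 / 0.21
     = 366.67 kg/ha


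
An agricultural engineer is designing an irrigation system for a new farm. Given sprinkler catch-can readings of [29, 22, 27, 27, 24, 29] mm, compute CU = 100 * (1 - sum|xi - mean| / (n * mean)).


xbar = 158 / 6 = 26.333
sum|xi - xbar| = 13.333
CU = 100 * (1 - 13.333 / (6 * 26.333))
   = 100 * (1 - 0.0844)
   = 91.56%


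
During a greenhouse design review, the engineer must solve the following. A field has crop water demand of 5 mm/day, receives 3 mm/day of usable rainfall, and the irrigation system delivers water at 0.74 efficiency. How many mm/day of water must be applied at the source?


IWR = (ETc - Pe) / Ea
    = (5 - 3) / 0.74
    = 2 / 0.74
    = 2.70 mm/day


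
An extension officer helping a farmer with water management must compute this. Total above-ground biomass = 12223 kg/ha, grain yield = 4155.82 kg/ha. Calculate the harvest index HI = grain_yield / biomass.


HI = grain_yield / biomass
   = 4155.82 / 12223
   = 0.34


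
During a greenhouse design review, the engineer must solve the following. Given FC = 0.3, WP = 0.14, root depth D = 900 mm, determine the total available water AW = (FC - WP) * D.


AW = (FC - WP) * D
   = (0.3 - 0.14) * 900
   = 0.16 * 900
   = 144 mm


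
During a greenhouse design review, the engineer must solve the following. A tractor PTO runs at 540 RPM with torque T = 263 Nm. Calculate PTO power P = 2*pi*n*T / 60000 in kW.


P = 2*pi*n*T / 60000
  = 2*pi * 540 * 263 / 60000
  = 892337.98 / 60000
  = 14.87 kW


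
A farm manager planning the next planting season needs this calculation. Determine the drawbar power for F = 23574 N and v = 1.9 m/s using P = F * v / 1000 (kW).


P = F * v / 1000
  = 23574 * 1.9 / 1000
  = 44790.60 / 1000
  = 44.79 kW


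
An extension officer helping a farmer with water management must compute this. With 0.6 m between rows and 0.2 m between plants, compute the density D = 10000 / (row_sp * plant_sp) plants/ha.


D = 10000 / (row_sp * plant_sp)
  = 10000 / (0.6 * 0.2)
  = 10000 / 0.1200
  = 83333.33 plants/ha


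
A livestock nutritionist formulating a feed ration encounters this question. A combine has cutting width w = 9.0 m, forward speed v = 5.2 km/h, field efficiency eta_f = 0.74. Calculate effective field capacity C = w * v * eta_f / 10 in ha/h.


C = w * v * eta_f / 10
  = 9.0 * 5.2 * 0.74 / 10
  = 34.63 / 10
  = 3.46 ha/h


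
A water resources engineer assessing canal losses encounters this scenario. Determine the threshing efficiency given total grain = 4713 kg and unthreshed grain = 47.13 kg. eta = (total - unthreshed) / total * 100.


eta = (total - unthreshed) / total * 100
    = (4713 - 47.13) / 4713 * 100
    = 4665.87 / 4713 * 100
    = 99%


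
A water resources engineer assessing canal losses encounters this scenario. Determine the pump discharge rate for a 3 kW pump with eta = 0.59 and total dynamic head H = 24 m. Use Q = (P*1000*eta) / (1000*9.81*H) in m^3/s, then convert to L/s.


Q = (P * 1000 * eta) / (rho * g * H)
  = (3 * 1000 * 0.59) / (1000 * 9.81 * 24)
  = 1770 / 235440
  = 0.00752 m^3/s = 7.52 L/s


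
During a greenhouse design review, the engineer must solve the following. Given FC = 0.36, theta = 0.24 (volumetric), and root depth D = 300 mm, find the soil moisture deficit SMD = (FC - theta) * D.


SMD = (FC - theta) * D
    = (0.36 - 0.24) * 300
    = 0.120 * 300
    = 36 mm


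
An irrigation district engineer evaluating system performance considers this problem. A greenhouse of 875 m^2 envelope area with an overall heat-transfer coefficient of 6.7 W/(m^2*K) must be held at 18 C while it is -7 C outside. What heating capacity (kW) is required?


dT = 18 - (-7) = 25 K
Q = U * A * dT
  = 6.7 * 875 * 25
  = 146562.50 W = 146.56 kW


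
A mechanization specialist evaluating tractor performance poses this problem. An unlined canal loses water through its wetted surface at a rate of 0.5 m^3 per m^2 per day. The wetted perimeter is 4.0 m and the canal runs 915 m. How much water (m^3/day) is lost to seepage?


S = C * P * L
  = 0.5 * 4.0 * 915
  = 1830 m^3/day


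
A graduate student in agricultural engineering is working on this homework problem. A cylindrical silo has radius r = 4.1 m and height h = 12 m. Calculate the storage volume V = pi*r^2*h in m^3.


V = pi * r^2 * h
  = pi * 4.1^2 * 12
  = pi * 16.81 * 12
  = 633.72 m^3


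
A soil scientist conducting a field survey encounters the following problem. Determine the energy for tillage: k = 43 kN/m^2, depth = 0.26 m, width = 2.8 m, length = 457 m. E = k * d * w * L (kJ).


E = k * d * w * L
  = 43 * 0.26 * 2.8 * 457
  = 14305.93 kJ


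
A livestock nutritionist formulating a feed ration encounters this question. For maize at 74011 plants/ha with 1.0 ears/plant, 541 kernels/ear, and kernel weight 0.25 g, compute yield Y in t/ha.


Y = density * ears * kernels * kw
  = 74011 * 1.0 * 541 * 0.25 g/ha
  = 10009987.75 g/ha
  = 10009.99 kg/ha = 10.01 t/ha


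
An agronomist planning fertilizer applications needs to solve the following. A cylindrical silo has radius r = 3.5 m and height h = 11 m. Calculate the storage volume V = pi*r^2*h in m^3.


V = pi * r^2 * h
  = pi * 3.5^2 * 11
  = pi * 12.25 * 11
  = 423.33 m^3


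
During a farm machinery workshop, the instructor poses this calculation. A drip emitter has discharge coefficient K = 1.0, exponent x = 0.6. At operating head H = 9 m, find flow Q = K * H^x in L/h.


Q = K * H^x
  = 1.0 * 9^0.6
  = 1.0 * 3.7372
  = 3.74 L/h


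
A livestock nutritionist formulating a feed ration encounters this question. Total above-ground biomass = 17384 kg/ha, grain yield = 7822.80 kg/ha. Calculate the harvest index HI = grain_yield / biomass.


HI = grain_yield / biomass
   = 7822.80 / 17384
   = 0.45


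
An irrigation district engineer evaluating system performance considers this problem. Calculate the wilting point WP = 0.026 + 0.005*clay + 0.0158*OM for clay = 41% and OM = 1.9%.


WP = 0.026 + 0.005*41 + 0.0158*1.9
   = 0.026 + 0.2050 + 0.0300
   = 0.2610


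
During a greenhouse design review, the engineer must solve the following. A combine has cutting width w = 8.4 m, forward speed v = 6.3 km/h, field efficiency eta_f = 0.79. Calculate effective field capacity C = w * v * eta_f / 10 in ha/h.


C = w * v * eta_f / 10
  = 8.4 * 6.3 * 0.79 / 10
  = 41.81 / 10
  = 4.18 ha/h


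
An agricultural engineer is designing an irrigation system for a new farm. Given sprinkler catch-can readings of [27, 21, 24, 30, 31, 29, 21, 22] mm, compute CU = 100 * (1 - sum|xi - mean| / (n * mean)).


xbar = 205 / 8 = 25.625
sum|xi - xbar| = 29
CU = 100 * (1 - 29 / (8 * 25.625))
   = 100 * (1 - 0.1415)
   = 85.85%


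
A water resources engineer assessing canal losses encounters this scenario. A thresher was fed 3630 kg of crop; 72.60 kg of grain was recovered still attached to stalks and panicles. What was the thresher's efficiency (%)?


eta = (total - unthreshed) / total * 100
    = (3630 - 72.60) / 3630 * 100
    = 3557.40 / 3630 * 100
    = 98%


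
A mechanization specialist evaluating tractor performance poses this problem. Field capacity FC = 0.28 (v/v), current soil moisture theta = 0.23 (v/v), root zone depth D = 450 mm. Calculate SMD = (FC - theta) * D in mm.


SMD = (FC - theta) * D
    = (0.28 - 0.23) * 450
    = 0.050 * 450
    = 22.50 mm


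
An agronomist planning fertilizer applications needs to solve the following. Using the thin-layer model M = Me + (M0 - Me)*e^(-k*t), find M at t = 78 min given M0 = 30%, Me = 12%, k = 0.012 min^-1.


M = Me + (M0 - Me) * e^(-k*t)
  = 12 + (30 - 12) * e^(-0.012*78)
  = 12 + 18 * e^(-0.936)
  = 12 + 18 * 0.39219
  = 12 + 7.0595
  = 19.06%


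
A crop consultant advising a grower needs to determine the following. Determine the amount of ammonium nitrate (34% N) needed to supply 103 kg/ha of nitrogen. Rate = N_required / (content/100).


Rate = N_required / (N_content / 100)
     = 103 / (34 / 100)
     = 103 / 0.34
     = 302.94 kg/ha


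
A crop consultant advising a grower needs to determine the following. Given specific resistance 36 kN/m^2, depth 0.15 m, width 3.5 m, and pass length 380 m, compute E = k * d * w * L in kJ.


E = k * d * w * L
  = 36 * 0.15 * 3.5 * 380
  = 7182 kJ


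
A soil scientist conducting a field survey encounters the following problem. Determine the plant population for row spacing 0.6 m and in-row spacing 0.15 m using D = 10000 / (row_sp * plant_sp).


D = 10000 / (row_sp * plant_sp)
  = 10000 / (0.6 * 0.15)
  = 10000 / 0.0900
  = 111111.11 plants/ha


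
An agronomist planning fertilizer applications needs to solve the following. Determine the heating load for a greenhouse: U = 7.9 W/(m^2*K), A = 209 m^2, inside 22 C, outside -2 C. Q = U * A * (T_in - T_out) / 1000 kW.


dT = 22 - (-2) = 24 K
Q = U * A * dT
  = 7.9 * 209 * 24
  = 39626.40 W = 39.63 kW


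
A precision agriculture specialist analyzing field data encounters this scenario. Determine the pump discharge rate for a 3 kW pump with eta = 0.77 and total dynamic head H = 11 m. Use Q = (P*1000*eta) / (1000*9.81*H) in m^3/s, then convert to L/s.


Q = (P * 1000 * eta) / (rho * g * H)
  = (3 * 1000 * 0.77) / (1000 * 9.81 * 11)
  = 2310 / 107910
  = 0.02141 m^3/s = 21.41 L/s


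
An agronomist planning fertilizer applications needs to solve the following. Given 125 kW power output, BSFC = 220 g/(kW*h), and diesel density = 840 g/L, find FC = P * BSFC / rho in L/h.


FC = P * BSFC / rho_fuel
   = 125 * 220 / 840
   = 27500 / 840
   = 32.74 L/h


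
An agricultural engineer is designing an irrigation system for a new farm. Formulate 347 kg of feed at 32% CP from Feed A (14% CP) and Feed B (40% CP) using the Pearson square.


parts_A = CP_b - target = 40 - 32 = 8
parts_B = target - CP_a = 32 - 14 = 18
total_parts = 8 + 18 = 26
Feed A = 347 * 8 / 26 = 106.77 kg
Feed B = 347 * 18 / 26 = 240.23 kg

106.77 kg


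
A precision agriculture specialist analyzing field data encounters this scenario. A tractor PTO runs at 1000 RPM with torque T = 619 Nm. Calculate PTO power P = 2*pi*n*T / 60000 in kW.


P = 2*pi*n*T / 60000
  = 2*pi * 1000 * 619 / 60000
  = 3889291.71 / 60000
  = 64.82 kW


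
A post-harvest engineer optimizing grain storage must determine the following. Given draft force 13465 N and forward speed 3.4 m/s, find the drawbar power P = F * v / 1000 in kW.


P = F * v / 1000
  = 13465 * 3.4 / 1000
  = 45781 / 1000
  = 45.78 kW


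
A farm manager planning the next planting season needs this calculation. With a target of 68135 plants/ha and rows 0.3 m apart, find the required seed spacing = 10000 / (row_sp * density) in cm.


spacing = 10000 / (row_sp * density)
        = 10000 / (0.3 * 68135)
        = 10000 / 20440.50
        = 0.48922 m = 48.92 cm


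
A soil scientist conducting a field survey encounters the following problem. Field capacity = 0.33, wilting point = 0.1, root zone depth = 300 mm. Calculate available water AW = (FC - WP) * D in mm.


AW = (FC - WP) * D
   = (0.33 - 0.1) * 300
   = 0.23 * 300
   = 69 mm


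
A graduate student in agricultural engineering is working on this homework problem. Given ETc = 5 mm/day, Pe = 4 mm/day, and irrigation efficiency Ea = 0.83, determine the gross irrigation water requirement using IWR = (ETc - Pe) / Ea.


IWR = (ETc - Pe) / Ea
    = (5 - 4) / 0.83
    = 1 / 0.83
    = 1.20 mm/day


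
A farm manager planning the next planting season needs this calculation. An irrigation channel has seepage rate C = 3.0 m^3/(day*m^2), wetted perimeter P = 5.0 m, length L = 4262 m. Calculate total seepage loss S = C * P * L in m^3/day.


S = C * P * L
  = 3.0 * 5.0 * 4262
  = 63930 m^3/day


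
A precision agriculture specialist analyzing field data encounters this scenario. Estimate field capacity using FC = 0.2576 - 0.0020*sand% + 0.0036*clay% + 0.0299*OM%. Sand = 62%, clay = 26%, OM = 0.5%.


FC = 0.2576 - 0.0020*62 + 0.0036*26 + 0.0299*0.5
   = 0.2576 - 0.1240 + 0.0936 + 0.0150
   = 0.2422


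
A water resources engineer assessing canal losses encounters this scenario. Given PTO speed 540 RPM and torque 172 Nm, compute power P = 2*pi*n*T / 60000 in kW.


P = 2*pi*n*T / 60000
  = 2*pi * 540 * 172 / 60000
  = 583582.25 / 60000
  = 9.73 kW


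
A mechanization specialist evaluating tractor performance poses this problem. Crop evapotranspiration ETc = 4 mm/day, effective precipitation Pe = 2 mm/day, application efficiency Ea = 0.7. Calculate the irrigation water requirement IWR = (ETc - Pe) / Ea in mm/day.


IWR = (ETc - Pe) / Ea
    = (4 - 2) / 0.7
    = 2 / 0.7
    = 2.86 mm/day


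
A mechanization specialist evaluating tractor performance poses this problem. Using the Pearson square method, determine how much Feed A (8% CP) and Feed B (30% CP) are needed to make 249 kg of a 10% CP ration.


parts_A = CP_b - target = 30 - 10 = 20
parts_B = target - CP_a = 10 - 8 = 2
total_parts = 20 + 2 = 22
Feed A = 249 * 20 / 22 = 226.36 kg
Feed B = 249 * 2 / 22 = 22.64 kg

226.36 kg


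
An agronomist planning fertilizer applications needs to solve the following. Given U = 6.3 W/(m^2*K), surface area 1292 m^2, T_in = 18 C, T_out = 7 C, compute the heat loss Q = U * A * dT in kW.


dT = 18 - (7) = 11 K
Q = U * A * dT
  = 6.3 * 1292 * 11
  = 89535.60 W = 89.54 kW


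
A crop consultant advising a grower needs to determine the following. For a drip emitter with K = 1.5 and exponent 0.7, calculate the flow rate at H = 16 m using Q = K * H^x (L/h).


Q = K * H^x
  = 1.5 * 16^0.7
  = 1.5 * 6.9644
  = 10.45 L/h


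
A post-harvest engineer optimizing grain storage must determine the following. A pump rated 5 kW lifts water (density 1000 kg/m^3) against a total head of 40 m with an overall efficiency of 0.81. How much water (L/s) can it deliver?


Q = (P * 1000 * eta) / (rho * g * H)
  = (5 * 1000 * 0.81) / (1000 * 9.81 * 40)
  = 4050 / 392400
  = 0.01032 m^3/s = 10.32 L/s


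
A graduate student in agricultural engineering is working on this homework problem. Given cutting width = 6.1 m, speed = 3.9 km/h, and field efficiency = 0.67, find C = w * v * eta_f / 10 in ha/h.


C = w * v * eta_f / 10
  = 6.1 * 3.9 * 0.67 / 10
  = 15.94 / 10
  = 1.59 ha/h


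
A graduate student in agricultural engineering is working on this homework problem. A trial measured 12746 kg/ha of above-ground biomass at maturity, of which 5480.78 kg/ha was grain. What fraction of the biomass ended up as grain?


HI = grain_yield / biomass
   = 5480.78 / 12746
   = 0.43


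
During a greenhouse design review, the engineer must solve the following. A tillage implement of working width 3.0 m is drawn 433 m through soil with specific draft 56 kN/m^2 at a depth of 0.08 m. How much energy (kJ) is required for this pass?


E = k * d * w * L
  = 56 * 0.08 * 3.0 * 433
  = 5819.52 kJ


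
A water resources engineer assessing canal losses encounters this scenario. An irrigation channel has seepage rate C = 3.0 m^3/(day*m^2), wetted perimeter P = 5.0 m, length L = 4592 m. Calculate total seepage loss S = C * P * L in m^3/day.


S = C * P * L
  = 3.0 * 5.0 * 4592
  = 68880 m^3/day


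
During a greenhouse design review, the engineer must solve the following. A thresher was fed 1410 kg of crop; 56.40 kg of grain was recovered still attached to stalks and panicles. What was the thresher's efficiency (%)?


eta = (total - unthreshed) / total * 100
    = (1410 - 56.40) / 1410 * 100
    = 1353.60 / 1410 * 100
    = 96%


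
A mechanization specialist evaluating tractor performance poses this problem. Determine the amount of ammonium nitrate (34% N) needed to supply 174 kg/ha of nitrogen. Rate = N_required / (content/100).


Rate = N_required / (N_content / 100)
     = 174 / (34 / 100)
     = 174 / 0.34
     = 511.76 kg/ha


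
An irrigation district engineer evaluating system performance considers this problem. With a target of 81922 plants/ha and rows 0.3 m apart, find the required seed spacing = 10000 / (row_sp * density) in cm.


spacing = 10000 / (row_sp * density)
        = 10000 / (0.3 * 81922)
        = 10000 / 24576.60
        = 0.40689 m = 40.69 cm


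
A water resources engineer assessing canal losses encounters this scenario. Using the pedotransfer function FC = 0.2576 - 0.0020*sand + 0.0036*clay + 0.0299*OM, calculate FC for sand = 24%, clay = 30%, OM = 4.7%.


FC = 0.2576 - 0.0020*24 + 0.0036*30 + 0.0299*4.7
   = 0.2576 - 0.0480 + 0.1080 + 0.1405
   = 0.4581


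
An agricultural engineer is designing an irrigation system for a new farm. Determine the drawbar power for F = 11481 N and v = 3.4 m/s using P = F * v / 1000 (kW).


P = F * v / 1000
  = 11481 * 3.4 / 1000
  = 39035.40 / 1000
  = 39.04 kW


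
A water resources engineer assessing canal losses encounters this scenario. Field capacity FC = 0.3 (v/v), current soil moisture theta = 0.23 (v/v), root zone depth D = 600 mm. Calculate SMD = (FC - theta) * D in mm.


SMD = (FC - theta) * D
    = (0.3 - 0.23) * 600
    = 0.070 * 600
    = 42 mm


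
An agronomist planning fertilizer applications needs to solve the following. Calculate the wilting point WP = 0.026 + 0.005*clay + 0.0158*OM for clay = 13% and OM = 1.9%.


WP = 0.026 + 0.005*13 + 0.0158*1.9
   = 0.026 + 0.0650 + 0.0300
   = 0.1210


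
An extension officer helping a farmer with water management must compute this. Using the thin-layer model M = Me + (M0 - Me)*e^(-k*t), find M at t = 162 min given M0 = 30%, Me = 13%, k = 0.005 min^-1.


M = Me + (M0 - Me) * e^(-k*t)
  = 13 + (30 - 13) * e^(-0.005*162)
  = 13 + 17 * e^(-0.810)
  = 13 + 17 * 0.44486
  = 13 + 7.5626
  = 20.56%


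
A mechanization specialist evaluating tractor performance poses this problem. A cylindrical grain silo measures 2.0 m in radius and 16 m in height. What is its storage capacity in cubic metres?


V = pi * r^2 * h
  = pi * 2.0^2 * 16
  = pi * 4 * 16
  = 201.06 m^3


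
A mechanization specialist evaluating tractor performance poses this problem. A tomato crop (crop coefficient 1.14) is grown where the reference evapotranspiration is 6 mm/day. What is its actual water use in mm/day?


ETc = Kc * ET0
    = 1.14 * 6
    = 6.84 mm/day


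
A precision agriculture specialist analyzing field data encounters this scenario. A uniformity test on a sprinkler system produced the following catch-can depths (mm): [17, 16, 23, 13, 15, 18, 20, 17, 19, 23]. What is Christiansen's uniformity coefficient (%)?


xbar = 181 / 10 = 18.100
sum|xi - xbar| = 25.200
CU = 100 * (1 - 25.200 / (10 * 18.100))
   = 100 * (1 - 0.1392)
   = 86.08%


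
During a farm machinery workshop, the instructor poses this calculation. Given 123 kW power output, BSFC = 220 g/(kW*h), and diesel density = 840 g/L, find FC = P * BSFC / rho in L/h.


FC = P * BSFC / rho_fuel
   = 123 * 220 / 840
   = 27060 / 840
   = 32.21 L/h


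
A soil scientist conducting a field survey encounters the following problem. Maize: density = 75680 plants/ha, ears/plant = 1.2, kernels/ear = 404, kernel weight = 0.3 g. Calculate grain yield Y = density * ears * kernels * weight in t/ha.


Y = density * ears * kernels * kw
  = 75680 * 1.2 * 404 * 0.3 g/ha
  = 11006899.20 g/ha
  = 11006.90 kg/ha = 11.01 t/ha


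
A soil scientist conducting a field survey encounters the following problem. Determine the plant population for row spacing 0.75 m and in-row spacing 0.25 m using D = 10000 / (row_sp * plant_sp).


D = 10000 / (row_sp * plant_sp)
  = 10000 / (0.75 * 0.25)
  = 10000 / 0.1875
  = 53333.33 plants/ha


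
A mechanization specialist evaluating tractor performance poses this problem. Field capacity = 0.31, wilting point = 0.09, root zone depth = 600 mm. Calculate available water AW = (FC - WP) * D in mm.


AW = (FC - WP) * D
   = (0.31 - 0.09) * 600
   = 0.22 * 600
   = 132 mm


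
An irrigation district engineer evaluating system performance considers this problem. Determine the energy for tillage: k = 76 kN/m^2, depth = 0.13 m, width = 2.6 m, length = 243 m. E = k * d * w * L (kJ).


E = k * d * w * L
  = 76 * 0.13 * 2.6 * 243
  = 6242.18 kJ


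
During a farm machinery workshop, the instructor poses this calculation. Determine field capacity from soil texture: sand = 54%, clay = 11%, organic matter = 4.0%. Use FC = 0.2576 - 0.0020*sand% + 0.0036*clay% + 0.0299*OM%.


FC = 0.2576 - 0.0020*54 + 0.0036*11 + 0.0299*4.0
   = 0.2576 - 0.1080 + 0.0396 + 0.1196
   = 0.3088


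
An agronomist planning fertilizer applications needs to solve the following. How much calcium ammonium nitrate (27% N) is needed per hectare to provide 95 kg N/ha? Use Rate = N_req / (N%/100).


Rate = N_required / (N_content / 100)
     = 95 / (27 / 100)
     = 95 / 0.27
     = 351.85 kg/ha


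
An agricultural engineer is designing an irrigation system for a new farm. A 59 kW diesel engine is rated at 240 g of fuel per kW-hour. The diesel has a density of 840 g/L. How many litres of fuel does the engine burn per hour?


FC = P * BSFC / rho_fuel
   = 59 * 240 / 840
   = 14160 / 840
   = 16.86 L/h


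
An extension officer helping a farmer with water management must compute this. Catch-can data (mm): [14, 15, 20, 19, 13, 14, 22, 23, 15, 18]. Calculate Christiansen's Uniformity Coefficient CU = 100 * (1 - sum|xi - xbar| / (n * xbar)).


xbar = 173 / 10 = 17.300
sum|xi - xbar| = 31
CU = 100 * (1 - 31 / (10 * 17.300))
   = 100 * (1 - 0.1792)
   = 82.08%


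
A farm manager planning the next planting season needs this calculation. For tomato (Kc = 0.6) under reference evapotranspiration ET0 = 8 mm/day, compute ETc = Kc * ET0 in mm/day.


ETc = Kc * ET0
    = 0.6 * 8
    = 4.80 mm/day


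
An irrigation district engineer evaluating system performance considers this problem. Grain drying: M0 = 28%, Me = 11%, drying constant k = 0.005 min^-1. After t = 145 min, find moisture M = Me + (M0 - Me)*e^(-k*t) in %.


M = Me + (M0 - Me) * e^(-k*t)
  = 11 + (28 - 11) * e^(-0.005*145)
  = 11 + 17 * e^(-0.725)
  = 11 + 17 * 0.48432
  = 11 + 8.2335
  = 19.23%


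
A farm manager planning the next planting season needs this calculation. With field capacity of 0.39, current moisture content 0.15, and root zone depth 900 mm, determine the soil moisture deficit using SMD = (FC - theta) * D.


SMD = (FC - theta) * D
    = (0.39 - 0.15) * 900
    = 0.240 * 900
    = 216 mm


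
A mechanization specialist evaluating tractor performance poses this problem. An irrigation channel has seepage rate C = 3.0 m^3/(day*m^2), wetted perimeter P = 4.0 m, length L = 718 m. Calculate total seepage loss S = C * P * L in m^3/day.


S = C * P * L
  = 3.0 * 4.0 * 718
  = 8616 m^3/day


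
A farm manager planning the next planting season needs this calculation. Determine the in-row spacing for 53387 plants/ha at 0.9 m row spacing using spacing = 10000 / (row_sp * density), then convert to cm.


spacing = 10000 / (row_sp * density)
        = 10000 / (0.9 * 53387)
        = 10000 / 48048.30
        = 0.20812 m = 20.81 cm


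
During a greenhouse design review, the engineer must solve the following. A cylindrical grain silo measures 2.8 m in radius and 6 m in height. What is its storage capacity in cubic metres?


V = pi * r^2 * h
  = pi * 2.8^2 * 6
  = pi * 7.84 * 6
  = 147.78 m^3


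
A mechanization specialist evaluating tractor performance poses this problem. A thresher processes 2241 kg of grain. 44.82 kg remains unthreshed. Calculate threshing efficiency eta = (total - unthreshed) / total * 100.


eta = (total - unthreshed) / total * 100
    = (2241 - 44.82) / 2241 * 100
    = 2196.18 / 2241 * 100
    = 98%


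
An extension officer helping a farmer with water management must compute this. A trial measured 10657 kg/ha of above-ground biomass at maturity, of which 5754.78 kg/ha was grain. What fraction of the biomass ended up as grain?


HI = grain_yield / biomass
   = 5754.78 / 10657
   = 0.54


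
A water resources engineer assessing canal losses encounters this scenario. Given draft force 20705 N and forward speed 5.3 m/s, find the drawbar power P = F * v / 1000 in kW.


P = F * v / 1000
  = 20705 * 5.3 / 1000
  = 109736.50 / 1000
  = 109.74 kW


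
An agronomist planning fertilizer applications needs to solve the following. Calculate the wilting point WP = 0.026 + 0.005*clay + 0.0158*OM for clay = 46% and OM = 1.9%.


WP = 0.026 + 0.005*46 + 0.0158*1.9
   = 0.026 + 0.2300 + 0.0300
   = 0.2860


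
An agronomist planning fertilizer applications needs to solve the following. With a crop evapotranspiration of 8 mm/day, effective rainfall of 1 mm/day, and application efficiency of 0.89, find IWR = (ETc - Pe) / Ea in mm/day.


IWR = (ETc - Pe) / Ea
    = (8 - 1) / 0.89
    = 7 / 0.89
    = 7.87 mm/day


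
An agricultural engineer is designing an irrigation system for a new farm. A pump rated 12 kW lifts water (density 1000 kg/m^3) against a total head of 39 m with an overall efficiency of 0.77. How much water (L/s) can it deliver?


Q = (P * 1000 * eta) / (rho * g * H)
  = (12 * 1000 * 0.77) / (1000 * 9.81 * 39)
  = 9240 / 382590
  = 0.02415 m^3/s = 24.15 L/s


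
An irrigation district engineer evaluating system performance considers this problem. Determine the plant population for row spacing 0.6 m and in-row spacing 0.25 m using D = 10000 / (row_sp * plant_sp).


D = 10000 / (row_sp * plant_sp)
  = 10000 / (0.6 * 0.25)
  = 10000 / 0.1500
  = 66666.67 plants/ha


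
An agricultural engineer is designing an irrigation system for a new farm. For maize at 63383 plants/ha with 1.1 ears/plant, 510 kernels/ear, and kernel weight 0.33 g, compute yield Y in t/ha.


Y = density * ears * kernels * kw
  = 63383 * 1.1 * 510 * 0.33 g/ha
  = 11734094.79 g/ha
  = 11734.09 kg/ha = 11.73 t/ha


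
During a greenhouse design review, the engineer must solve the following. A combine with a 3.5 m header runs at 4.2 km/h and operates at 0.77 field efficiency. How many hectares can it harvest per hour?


C = w * v * eta_f / 10
  = 3.5 * 4.2 * 0.77 / 10
  = 11.32 / 10
  = 1.13 ha/h


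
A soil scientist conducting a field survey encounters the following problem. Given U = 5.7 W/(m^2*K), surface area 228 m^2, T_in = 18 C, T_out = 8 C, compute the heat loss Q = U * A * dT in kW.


dT = 18 - (8) = 10 K
Q = U * A * dT
  = 5.7 * 228 * 10
  = 12996 W = 13.00 kW


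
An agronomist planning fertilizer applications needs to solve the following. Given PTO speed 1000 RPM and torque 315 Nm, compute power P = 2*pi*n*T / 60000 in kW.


P = 2*pi*n*T / 60000
  = 2*pi * 1000 * 315 / 60000
  = 1979203.37 / 60000
  = 32.99 kW


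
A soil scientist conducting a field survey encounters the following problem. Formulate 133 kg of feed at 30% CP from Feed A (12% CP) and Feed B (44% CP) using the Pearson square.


parts_A = CP_b - target = 44 - 30 = 14
parts_B = target - CP_a = 30 - 12 = 18
total_parts = 14 + 18 = 32
Feed A = 133 * 14 / 32 = 58.19 kg
Feed B = 133 * 18 / 32 = 74.81 kg

58.19 kg


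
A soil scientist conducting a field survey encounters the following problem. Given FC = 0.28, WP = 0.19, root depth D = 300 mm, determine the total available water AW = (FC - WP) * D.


AW = (FC - WP) * D
   = (0.28 - 0.19) * 300
   = 0.09 * 300
   = 27 mm


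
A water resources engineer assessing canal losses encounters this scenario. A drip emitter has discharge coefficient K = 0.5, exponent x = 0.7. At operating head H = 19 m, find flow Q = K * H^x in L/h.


Q = K * H^x
  = 0.5 * 19^0.7
  = 0.5 * 7.8547
  = 3.93 L/h


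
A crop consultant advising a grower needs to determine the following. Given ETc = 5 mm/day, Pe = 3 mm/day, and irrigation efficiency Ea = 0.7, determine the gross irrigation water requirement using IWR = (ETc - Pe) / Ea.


IWR = (ETc - Pe) / Ea
    = (5 - 3) / 0.7
    = 2 / 0.7
    = 2.86 mm/day


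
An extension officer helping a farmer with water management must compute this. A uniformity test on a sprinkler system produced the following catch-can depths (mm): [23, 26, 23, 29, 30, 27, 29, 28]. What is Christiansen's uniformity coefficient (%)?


xbar = 215 / 8 = 26.875
sum|xi - xbar| = 17.250
CU = 100 * (1 - 17.250 / (8 * 26.875))
   = 100 * (1 - 0.0802)
   = 91.98%


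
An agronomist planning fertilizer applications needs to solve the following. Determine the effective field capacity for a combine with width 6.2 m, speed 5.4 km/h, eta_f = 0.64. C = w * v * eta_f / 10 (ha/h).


C = w * v * eta_f / 10
  = 6.2 * 5.4 * 0.64 / 10
  = 21.43 / 10
  = 2.14 ha/h


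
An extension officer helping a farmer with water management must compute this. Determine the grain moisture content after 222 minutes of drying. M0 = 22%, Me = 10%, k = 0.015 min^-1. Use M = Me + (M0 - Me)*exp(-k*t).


M = Me + (M0 - Me) * e^(-k*t)
  = 10 + (22 - 10) * e^(-0.015*222)
  = 10 + 12 * e^(-3.330)
  = 10 + 12 * 0.03579
  = 10 + 0.4295
  = 10.43%


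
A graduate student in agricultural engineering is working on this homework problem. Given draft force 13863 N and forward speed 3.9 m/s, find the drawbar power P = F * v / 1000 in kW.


P = F * v / 1000
  = 13863 * 3.9 / 1000
  = 54065.70 / 1000
  = 54.07 kW


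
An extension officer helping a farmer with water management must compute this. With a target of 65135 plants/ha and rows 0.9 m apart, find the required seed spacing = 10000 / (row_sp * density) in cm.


spacing = 10000 / (row_sp * density)
        = 10000 / (0.9 * 65135)
        = 10000 / 58621.50
        = 0.17059 m = 17.06 cm


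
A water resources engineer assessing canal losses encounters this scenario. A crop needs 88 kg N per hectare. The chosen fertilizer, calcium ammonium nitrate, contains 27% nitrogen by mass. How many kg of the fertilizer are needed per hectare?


Rate = N_required / (N_content / 100)
     = 88 / (27 / 100)
     = 88 / 0.27
     = 325.93 kg/ha
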